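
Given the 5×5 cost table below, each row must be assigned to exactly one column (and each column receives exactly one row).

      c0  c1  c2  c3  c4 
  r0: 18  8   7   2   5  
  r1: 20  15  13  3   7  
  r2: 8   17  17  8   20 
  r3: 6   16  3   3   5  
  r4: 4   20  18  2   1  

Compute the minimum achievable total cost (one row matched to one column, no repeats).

Minimum assignment cost: 23

optimal assignment: row0→col1 (cost 8), row1→col3 (cost 3), row2→col0 (cost 8), row3→col2 (cost 3), row4→col4 (cost 1)
total = 8 + 3 + 8 + 3 + 1 = 23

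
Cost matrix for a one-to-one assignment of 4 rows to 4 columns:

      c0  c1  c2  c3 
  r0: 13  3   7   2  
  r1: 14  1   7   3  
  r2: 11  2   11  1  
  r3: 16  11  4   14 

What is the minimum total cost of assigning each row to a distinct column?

Minimum assignment cost: 18

optimal assignment: row0→col3 (cost 2), row1→col1 (cost 1), row2→col0 (cost 11), row3→col2 (cost 4)
total = 2 + 1 + 11 + 4 = 18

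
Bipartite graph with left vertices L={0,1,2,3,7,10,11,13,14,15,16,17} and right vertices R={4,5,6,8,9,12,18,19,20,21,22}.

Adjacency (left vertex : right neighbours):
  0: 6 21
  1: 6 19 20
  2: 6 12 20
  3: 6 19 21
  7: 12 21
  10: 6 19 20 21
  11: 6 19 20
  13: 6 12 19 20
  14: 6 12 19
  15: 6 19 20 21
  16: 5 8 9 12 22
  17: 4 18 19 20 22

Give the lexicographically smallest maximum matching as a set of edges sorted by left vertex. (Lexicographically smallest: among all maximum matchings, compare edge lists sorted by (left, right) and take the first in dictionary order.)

Lex-smallest maximum matching: {(0,6), (1,19), (2,12), (3,21), (10,20), (16,5), (17,4)}

|M| = 7 (so the lex-smallest maximum matching has 7 edges)
process left vertices in ascending order; for each, take the smallest-labelled available neighbour that still permits 7 edges overall, or leave it unmatched if none does
lex-smallest matching: {0-6, 1-19, 2-12, 3-21, 10-20, 16-5, 17-4}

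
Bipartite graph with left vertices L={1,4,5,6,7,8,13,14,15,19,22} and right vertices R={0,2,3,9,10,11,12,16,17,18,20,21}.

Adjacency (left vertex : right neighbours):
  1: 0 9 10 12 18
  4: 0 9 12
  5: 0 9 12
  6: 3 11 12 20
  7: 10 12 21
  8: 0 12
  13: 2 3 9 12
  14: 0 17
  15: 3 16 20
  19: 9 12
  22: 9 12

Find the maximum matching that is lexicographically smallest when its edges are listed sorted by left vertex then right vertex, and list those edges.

Lex-smallest maximum matching: {(1,10), (4,0), (5,9), (6,3), (7,21), (8,12), (13,2), (14,17), (15,16)}

|M| = 9 (so the lex-smallest maximum matching has 9 edges)
process left vertices in ascending order; for each, take the smallest-labelled available neighbour that still permits 9 edges overall, or leave it unmatched if none does
lex-smallest matching: {1-10, 4-0, 5-9, 6-3, 7-21, 8-12, 13-2, 14-17, 15-16}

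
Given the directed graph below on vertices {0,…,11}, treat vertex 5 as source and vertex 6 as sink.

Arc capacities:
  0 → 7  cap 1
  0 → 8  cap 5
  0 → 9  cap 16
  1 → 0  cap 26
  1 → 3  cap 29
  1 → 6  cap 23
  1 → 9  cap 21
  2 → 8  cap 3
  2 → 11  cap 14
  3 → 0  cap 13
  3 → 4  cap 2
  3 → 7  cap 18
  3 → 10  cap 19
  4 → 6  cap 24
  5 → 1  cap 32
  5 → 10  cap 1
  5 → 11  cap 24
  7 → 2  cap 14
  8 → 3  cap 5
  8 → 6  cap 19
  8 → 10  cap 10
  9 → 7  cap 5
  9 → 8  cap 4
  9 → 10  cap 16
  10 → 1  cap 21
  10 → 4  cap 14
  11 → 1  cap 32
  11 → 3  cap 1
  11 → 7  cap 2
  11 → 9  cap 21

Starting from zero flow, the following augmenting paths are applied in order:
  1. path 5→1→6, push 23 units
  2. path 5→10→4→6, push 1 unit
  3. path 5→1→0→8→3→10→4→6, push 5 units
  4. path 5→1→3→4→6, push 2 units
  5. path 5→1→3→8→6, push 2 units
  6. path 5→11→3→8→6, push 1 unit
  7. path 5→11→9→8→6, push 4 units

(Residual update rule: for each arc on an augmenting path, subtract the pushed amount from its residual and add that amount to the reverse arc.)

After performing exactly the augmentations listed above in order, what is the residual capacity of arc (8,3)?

after path 1 (5→1→6, push 23): res(8,3)=5
after path 2 (5→10→4→6, push 1): res(8,3)=5
after path 3 (5→1→0→8→3→10→4→6, push 5): res(8,3)=0
after path 4 (5→1→3→4→6, push 2): res(8,3)=0
after path 5 (5→1→3→8→6, push 2): res(8,3)=2
after path 6 (5→11→3→8→6, push 1): res(8,3)=3
after path 7 (5→11→9→8→6, push 4): res(8,3)=3

Residual capacity of (8,3): 3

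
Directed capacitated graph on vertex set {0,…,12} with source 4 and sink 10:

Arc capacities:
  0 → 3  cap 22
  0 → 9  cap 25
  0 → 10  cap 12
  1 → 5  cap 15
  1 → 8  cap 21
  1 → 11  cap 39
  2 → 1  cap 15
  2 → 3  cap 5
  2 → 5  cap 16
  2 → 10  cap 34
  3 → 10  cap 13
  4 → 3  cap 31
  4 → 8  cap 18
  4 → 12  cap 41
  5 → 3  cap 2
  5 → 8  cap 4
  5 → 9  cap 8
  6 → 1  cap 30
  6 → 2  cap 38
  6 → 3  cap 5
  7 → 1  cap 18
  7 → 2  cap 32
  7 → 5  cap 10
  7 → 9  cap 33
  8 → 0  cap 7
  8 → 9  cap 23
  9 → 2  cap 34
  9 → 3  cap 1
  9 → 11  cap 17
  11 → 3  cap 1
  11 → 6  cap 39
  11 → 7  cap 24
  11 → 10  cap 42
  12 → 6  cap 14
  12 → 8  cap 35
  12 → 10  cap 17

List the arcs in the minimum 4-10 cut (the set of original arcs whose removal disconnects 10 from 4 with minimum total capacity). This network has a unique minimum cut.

Min-cut arcs: {(3,10), (4,8), (4,12)} (total capacity 72)

augment #1: 4→3→10 push 13
augment #2: 4→12→10 push 17
augment #3: 4→8→0→10 push 7
augment #4: 4→8→9→2→10 push 11
augment #5: 4→12→6→2→10 push 14
augment #6: 4→12→8→9→2→10 push 9
augment #7: 4→12→8→9→11→10 push 1
max flow = 72; residual-reachable set from 4 gives S-side
cut edges (S→T): {(3,10), (4,8), (4,12)} total cap 72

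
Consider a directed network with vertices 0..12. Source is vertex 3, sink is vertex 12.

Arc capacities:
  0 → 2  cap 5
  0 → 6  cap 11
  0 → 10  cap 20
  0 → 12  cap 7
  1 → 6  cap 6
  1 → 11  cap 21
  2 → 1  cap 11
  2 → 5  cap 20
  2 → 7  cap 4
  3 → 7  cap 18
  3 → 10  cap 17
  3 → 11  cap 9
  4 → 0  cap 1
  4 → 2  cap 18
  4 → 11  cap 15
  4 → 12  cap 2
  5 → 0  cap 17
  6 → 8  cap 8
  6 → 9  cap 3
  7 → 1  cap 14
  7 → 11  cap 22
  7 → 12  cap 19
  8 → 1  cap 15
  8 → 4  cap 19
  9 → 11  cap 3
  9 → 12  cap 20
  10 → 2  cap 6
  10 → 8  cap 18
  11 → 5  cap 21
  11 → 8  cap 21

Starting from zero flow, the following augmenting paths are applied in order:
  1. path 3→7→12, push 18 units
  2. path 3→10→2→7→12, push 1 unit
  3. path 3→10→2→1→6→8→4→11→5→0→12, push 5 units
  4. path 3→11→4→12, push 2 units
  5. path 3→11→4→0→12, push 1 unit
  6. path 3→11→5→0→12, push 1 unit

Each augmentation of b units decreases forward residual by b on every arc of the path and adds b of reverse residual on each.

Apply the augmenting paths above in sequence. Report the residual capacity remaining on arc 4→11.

Residual capacity of (4,11): 13

after path 1 (3→7→12, push 18): res(4,11)=15
after path 2 (3→10→2→7→12, push 1): res(4,11)=15
after path 3 (3→10→2→1→6→8→4→11→5→0→12, push 5): res(4,11)=10
after path 4 (3→11→4→12, push 2): res(4,11)=12
after path 5 (3→11→4→0→12, push 1): res(4,11)=13
after path 6 (3→11→5→0→12, push 1): res(4,11)=13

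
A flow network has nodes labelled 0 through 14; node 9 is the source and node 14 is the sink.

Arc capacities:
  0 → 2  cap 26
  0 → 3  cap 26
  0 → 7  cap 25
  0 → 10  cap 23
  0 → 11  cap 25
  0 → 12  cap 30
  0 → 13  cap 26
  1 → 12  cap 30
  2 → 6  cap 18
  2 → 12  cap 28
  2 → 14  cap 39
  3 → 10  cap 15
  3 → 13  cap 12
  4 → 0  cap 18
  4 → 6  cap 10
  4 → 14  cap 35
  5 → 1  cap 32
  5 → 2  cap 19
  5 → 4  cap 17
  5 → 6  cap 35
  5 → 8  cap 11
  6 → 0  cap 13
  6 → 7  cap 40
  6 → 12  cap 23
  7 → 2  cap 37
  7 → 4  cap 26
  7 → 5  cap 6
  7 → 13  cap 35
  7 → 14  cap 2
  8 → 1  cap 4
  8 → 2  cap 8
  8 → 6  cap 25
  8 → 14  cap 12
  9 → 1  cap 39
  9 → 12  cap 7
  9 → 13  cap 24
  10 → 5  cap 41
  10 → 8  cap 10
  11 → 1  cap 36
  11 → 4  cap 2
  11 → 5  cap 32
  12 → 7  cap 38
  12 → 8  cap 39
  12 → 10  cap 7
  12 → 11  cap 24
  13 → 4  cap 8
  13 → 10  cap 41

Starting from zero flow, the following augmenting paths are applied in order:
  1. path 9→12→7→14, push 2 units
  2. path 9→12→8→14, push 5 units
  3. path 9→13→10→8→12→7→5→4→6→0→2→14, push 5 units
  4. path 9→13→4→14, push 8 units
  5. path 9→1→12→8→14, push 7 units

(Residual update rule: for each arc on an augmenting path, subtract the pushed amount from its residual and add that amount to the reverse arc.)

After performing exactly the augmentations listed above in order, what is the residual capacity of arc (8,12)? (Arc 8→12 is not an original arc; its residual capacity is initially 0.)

after path 1 (9→12→7→14, push 2): res(8,12)=0
after path 2 (9→12→8→14, push 5): res(8,12)=5
after path 3 (9→13→10→8→12→7→5→4→6→0→2→14, push 5): res(8,12)=0
after path 4 (9→13→4→14, push 8): res(8,12)=0
after path 5 (9→1→12→8→14, push 7): res(8,12)=7

Residual capacity of (8,12): 7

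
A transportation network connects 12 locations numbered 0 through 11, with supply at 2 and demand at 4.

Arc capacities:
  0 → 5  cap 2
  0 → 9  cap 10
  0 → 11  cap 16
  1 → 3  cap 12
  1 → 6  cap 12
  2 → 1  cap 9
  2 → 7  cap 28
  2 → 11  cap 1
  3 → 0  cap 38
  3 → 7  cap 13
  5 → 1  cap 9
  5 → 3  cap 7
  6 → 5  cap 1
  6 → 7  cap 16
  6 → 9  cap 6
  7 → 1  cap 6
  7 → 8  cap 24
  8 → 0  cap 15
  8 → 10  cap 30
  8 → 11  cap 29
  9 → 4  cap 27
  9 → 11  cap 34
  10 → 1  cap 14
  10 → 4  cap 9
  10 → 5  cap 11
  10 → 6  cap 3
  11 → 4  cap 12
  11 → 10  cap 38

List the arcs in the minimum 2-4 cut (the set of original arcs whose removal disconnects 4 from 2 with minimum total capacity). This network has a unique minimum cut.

augment #1: 2→11→4 push 1
augment #2: 2→1→6→9→4 push 6
augment #3: 2→7→8→10→4 push 9
augment #4: 2→7→8→11→4 push 11
augment #5: 2→1→3→0→9→4 push 3
augment #6: 2→7→8→0→9→4 push 4
augment #7: 2→7→1→3→0→9→4 push 3
max flow = 37; residual-reachable set from 2 gives S-side
cut edges (S→T): {(0,9), (6,9), (10,4), (11,4)} total cap 37

Min-cut arcs: {(0,9), (6,9), (10,4), (11,4)} (total capacity 37)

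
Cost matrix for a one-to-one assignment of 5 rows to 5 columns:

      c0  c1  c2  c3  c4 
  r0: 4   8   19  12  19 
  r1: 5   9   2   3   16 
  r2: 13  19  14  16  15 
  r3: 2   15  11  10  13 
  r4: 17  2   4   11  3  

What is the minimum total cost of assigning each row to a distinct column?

optimal assignment: row0→col1 (cost 8), row1→col3 (cost 3), row2→col2 (cost 14), row3→col0 (cost 2), row4→col4 (cost 3)
total = 8 + 3 + 14 + 2 + 3 = 30

Minimum assignment cost: 30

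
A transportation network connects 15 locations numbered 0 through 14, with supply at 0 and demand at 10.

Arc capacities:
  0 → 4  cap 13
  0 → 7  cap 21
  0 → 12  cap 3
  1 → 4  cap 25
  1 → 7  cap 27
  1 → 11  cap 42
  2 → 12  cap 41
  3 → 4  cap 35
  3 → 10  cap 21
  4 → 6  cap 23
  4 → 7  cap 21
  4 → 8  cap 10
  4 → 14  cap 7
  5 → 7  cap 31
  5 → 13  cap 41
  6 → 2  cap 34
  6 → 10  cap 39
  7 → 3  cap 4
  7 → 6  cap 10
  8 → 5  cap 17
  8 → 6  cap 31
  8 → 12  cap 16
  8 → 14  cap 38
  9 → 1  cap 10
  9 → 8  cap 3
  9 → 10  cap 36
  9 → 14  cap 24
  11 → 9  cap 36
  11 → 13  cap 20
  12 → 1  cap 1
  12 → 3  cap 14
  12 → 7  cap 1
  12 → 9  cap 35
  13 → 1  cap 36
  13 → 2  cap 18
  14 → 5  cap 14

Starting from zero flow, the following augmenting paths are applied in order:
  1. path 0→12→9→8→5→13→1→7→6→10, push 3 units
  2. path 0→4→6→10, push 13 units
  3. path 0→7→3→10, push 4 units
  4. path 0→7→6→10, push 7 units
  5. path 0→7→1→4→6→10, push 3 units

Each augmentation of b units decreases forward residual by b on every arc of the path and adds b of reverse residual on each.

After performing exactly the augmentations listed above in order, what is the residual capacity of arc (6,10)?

Residual capacity of (6,10): 13

after path 1 (0→12→9→8→5→13→1→7→6→10, push 3): res(6,10)=36
after path 2 (0→4→6→10, push 13): res(6,10)=23
after path 3 (0→7→3→10, push 4): res(6,10)=23
after path 4 (0→7→6→10, push 7): res(6,10)=16
after path 5 (0→7→1→4→6→10, push 3): res(6,10)=13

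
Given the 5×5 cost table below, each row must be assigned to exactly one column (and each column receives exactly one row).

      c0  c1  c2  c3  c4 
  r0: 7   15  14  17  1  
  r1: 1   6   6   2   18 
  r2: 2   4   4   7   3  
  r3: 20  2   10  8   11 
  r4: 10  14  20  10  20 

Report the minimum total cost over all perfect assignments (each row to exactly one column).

optimal assignment: row0→col4 (cost 1), row1→col0 (cost 1), row2→col2 (cost 4), row3→col1 (cost 2), row4→col3 (cost 10)
total = 1 + 1 + 4 + 2 + 10 = 18

Minimum assignment cost: 18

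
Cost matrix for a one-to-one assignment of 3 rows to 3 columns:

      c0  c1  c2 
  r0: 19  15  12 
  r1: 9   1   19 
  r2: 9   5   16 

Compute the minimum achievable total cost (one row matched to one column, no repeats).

Minimum assignment cost: 22

optimal assignment: row0→col2 (cost 12), row1→col1 (cost 1), row2→col0 (cost 9)
total = 12 + 1 + 9 = 22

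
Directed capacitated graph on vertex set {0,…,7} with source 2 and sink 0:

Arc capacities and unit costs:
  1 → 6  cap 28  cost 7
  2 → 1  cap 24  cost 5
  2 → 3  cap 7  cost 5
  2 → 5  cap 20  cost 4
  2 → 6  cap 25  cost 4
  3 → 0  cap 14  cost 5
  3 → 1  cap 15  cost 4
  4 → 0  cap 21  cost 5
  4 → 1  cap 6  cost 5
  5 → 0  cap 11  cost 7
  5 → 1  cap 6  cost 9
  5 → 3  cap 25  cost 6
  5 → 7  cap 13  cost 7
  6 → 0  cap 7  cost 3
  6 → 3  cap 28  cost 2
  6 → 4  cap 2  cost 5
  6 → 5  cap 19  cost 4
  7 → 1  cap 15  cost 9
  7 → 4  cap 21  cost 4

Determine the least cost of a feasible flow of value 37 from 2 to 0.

Minimum cost for 37 units: 405

shortest-cost path #1: 2→6→0 push 7 @ unit cost 7 (adds 49)
shortest-cost path #2: 2→3→0 push 7 @ unit cost 10 (adds 70)
shortest-cost path #3: 2→5→0 push 11 @ unit cost 11 (adds 121)
shortest-cost path #4: 2→6→3→0 push 7 @ unit cost 11 (adds 77)
shortest-cost path #5: 2→6→4→0 push 2 @ unit cost 14 (adds 28)
shortest-cost path #6: 2→5→7→4→0 push 3 @ unit cost 20 (adds 60)
total cost = 405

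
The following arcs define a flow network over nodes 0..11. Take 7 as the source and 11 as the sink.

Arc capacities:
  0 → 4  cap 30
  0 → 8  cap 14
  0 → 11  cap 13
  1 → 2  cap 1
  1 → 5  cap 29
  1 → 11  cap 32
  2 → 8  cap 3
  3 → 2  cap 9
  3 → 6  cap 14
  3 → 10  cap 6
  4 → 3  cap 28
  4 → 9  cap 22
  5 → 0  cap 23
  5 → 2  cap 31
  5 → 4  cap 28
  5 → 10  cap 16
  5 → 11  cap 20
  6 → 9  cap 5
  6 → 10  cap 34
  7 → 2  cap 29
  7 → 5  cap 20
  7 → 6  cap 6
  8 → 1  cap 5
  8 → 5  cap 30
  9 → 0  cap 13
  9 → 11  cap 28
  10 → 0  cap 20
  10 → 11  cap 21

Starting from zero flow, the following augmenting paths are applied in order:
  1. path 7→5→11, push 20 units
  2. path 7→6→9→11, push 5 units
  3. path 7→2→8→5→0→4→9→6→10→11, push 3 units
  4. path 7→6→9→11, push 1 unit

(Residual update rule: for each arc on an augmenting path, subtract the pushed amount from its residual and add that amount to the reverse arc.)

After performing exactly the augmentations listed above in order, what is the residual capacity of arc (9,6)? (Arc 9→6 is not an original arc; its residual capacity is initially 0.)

Residual capacity of (9,6): 3

after path 1 (7→5→11, push 20): res(9,6)=0
after path 2 (7→6→9→11, push 5): res(9,6)=5
after path 3 (7→2→8→5→0→4→9→6→10→11, push 3): res(9,6)=2
after path 4 (7→6→9→11, push 1): res(9,6)=3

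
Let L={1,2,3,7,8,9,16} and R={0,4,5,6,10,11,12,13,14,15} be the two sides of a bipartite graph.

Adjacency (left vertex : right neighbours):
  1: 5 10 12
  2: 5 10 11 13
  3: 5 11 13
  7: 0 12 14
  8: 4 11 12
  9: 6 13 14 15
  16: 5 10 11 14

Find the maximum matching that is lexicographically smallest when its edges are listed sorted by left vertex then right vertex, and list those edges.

Lex-smallest maximum matching: {(1,5), (2,10), (3,11), (7,0), (8,4), (9,6), (16,14)}

|M| = 7 (so the lex-smallest maximum matching has 7 edges)
process left vertices in ascending order; for each, take the smallest-labelled available neighbour that still permits 7 edges overall, or leave it unmatched if none does
lex-smallest matching: {1-5, 2-10, 3-11, 7-0, 8-4, 9-6, 16-14}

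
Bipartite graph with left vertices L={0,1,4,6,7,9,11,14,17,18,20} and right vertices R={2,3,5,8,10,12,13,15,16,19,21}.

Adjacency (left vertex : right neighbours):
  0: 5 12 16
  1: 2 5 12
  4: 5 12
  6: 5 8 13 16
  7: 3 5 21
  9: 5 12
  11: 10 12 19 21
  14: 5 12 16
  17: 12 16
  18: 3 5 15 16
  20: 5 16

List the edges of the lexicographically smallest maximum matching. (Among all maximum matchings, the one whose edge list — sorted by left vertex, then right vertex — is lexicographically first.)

Lex-smallest maximum matching: {(0,5), (1,2), (4,12), (6,8), (7,3), (11,10), (14,16), (18,15)}

|M| = 8 (so the lex-smallest maximum matching has 8 edges)
process left vertices in ascending order; for each, take the smallest-labelled available neighbour that still permits 8 edges overall, or leave it unmatched if none does
lex-smallest matching: {0-5, 1-2, 4-12, 6-8, 7-3, 11-10, 14-16, 18-15}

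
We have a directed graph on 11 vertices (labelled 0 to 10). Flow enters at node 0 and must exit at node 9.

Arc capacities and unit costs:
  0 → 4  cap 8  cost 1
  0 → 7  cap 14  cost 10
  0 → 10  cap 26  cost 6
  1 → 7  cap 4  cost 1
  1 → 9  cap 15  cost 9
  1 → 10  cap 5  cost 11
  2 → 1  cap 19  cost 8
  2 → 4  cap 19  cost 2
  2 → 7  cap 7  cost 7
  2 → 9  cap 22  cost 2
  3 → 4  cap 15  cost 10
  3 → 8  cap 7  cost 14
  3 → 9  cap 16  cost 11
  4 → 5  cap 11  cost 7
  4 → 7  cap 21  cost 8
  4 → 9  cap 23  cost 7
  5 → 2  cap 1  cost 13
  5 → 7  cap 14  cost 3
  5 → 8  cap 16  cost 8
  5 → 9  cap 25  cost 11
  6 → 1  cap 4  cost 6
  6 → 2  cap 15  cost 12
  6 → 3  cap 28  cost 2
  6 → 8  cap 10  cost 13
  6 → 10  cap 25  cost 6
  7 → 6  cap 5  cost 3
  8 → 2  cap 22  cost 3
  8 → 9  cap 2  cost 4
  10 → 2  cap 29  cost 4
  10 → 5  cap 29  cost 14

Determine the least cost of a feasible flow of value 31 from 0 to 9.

Minimum cost for 31 units: 347

shortest-cost path #1: 0→4→9 push 8 @ unit cost 8 (adds 64)
shortest-cost path #2: 0→10→2→9 push 22 @ unit cost 12 (adds 264)
shortest-cost path #3: 0→10→2→4→9 push 1 @ unit cost 19 (adds 19)
total cost = 347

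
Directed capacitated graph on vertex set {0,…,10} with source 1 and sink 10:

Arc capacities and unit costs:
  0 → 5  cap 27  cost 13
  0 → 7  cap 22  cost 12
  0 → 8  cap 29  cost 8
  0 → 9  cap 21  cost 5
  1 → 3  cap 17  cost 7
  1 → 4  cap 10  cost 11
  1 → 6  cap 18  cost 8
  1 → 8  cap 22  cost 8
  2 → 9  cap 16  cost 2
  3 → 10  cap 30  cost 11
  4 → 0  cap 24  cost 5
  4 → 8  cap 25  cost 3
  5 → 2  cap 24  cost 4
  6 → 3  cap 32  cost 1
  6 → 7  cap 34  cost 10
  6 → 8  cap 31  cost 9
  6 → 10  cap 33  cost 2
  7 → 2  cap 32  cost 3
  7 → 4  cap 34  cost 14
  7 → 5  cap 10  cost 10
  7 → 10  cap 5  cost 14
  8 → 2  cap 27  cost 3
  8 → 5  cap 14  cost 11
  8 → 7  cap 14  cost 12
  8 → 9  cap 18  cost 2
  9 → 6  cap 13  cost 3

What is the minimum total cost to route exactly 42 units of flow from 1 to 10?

Minimum cost for 42 units: 573

shortest-cost path #1: 1→6→10 push 18 @ unit cost 10 (adds 180)
shortest-cost path #2: 1→8→9→6→10 push 13 @ unit cost 15 (adds 195)
shortest-cost path #3: 1→3→10 push 11 @ unit cost 18 (adds 198)
total cost = 573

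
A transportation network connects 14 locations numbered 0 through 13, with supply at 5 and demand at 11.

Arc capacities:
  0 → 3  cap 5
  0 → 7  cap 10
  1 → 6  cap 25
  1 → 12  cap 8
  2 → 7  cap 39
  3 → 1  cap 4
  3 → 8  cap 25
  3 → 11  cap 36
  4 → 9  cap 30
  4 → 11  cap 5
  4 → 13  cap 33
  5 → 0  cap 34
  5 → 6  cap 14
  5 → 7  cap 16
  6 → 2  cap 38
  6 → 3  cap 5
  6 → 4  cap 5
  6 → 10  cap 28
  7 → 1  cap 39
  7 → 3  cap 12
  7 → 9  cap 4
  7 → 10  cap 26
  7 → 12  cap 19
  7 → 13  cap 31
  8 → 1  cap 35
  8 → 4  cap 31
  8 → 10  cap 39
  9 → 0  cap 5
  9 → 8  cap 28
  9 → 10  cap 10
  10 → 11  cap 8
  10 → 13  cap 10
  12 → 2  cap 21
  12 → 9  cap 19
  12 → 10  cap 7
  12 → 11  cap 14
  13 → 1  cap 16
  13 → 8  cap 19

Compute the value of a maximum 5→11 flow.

Maximum flow value: 45

augment #1: 5→0→3→11 bottleneck 5, total now 5
augment #2: 5→6→3→11 bottleneck 5, total now 10
augment #3: 5→6→4→11 bottleneck 5, total now 15
augment #4: 5→6→10→11 bottleneck 4, total now 19
augment #5: 5→7→3→11 bottleneck 12, total now 31
augment #6: 5→7→10→11 bottleneck 4, total now 35
augment #7: 5→0→7→12→11 bottleneck 10, total now 45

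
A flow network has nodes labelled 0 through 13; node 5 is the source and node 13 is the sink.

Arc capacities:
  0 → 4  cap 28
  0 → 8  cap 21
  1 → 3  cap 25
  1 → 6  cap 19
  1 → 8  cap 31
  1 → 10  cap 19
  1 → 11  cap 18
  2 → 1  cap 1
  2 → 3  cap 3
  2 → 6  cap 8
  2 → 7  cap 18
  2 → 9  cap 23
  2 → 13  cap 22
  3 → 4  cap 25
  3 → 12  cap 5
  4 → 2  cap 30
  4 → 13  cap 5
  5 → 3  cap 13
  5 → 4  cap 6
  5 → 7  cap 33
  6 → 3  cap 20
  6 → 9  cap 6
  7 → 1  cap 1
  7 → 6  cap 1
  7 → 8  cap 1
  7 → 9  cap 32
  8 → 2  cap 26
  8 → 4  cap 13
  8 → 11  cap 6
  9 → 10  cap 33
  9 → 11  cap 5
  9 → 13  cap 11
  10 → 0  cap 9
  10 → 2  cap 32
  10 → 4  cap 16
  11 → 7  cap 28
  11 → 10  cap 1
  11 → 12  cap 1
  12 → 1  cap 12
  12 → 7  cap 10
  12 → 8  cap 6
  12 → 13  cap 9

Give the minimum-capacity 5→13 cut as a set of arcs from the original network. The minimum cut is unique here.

augment #1: 5→4→13 push 5
augment #2: 5→3→12→13 push 5
augment #3: 5→4→2→13 push 1
augment #4: 5→7→9→13 push 11
augment #5: 5→3→4→2→13 push 8
augment #6: 5→7→8→2→13 push 1
augment #7: 5→7→1→8→2→13 push 1
augment #8: 5→7→9→10→2→13 push 11
augment #9: 5→7→9→11→12→13 push 1
max flow = 44; residual-reachable set from 5 gives S-side
cut edges (S→T): {(2,13), (3,12), (4,13), (9,13), (11,12)} total cap 44

Min-cut arcs: {(2,13), (3,12), (4,13), (9,13), (11,12)} (total capacity 44)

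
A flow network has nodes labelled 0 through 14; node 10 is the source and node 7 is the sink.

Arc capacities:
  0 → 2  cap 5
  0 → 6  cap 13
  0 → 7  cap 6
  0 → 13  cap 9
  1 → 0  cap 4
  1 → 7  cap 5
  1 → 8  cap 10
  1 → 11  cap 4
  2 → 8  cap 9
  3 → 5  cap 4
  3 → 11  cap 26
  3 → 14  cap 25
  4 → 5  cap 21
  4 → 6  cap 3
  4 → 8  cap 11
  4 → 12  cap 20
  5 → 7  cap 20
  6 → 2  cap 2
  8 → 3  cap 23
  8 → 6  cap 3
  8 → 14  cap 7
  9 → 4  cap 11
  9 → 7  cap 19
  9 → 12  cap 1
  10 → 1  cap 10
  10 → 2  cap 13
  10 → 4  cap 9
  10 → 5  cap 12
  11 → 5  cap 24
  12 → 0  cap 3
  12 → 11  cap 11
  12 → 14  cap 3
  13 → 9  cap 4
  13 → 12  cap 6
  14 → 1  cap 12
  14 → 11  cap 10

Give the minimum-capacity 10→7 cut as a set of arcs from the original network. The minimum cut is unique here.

augment #1: 10→1→7 push 5
augment #2: 10→5→7 push 12
augment #3: 10→1→0→7 push 4
augment #4: 10→4→5→7 push 8
augment #5: 10→4→12→0→7 push 1
augment #6: 10→1→11→5→4→12→0→7 push 1
augment #7: 10→2→8→3→5→4→12→0→13→9→7 push 1
max flow = 32; residual-reachable set from 10 gives S-side
cut edges (S→T): {(1,0), (1,7), (5,7), (12,0)} total cap 32

Min-cut arcs: {(1,0), (1,7), (5,7), (12,0)} (total capacity 32)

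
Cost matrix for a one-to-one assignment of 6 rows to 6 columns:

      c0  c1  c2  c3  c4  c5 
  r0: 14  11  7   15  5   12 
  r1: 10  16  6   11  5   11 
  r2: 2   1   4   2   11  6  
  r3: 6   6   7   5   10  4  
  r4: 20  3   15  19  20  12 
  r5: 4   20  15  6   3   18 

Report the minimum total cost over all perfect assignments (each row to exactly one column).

Minimum assignment cost: 24

optimal assignment: row0→col4 (cost 5), row1→col2 (cost 6), row2→col3 (cost 2), row3→col5 (cost 4), row4→col1 (cost 3), row5→col0 (cost 4)
total = 5 + 6 + 2 + 4 + 3 + 4 = 24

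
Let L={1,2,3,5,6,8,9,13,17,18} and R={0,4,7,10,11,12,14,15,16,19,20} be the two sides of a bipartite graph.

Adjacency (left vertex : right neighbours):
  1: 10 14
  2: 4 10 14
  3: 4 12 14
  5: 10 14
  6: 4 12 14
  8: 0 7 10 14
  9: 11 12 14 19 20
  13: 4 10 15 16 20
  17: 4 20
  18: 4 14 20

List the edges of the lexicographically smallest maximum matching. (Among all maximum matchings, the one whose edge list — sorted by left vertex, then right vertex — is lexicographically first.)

|M| = 8 (so the lex-smallest maximum matching has 8 edges)
process left vertices in ascending order; for each, take the smallest-labelled available neighbour that still permits 8 edges overall, or leave it unmatched if none does
lex-smallest matching: {1-10, 2-4, 3-12, 5-14, 8-0, 9-11, 13-15, 17-20}

Lex-smallest maximum matching: {(1,10), (2,4), (3,12), (5,14), (8,0), (9,11), (13,15), (17,20)}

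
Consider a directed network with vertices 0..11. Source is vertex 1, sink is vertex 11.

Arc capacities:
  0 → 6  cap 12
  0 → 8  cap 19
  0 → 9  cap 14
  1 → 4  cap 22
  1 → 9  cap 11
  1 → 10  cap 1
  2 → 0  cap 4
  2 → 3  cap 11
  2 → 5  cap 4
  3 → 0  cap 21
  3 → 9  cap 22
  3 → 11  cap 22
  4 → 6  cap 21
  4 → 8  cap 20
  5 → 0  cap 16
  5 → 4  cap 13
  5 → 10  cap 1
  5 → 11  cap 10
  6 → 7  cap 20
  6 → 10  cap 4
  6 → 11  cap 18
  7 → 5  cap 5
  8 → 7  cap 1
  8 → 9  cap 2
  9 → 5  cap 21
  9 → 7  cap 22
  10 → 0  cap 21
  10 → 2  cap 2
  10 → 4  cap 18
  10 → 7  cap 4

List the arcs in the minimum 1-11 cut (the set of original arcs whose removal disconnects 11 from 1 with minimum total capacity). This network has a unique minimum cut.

augment #1: 1→4→6→11 push 18
augment #2: 1→9→5→11 push 10
augment #3: 1→10→2→3→11 push 1
augment #4: 1→4→6→10→2→3→11 push 1
max flow = 30; residual-reachable set from 1 gives S-side
cut edges (S→T): {(5,11), (6,11), (10,2)} total cap 30

Min-cut arcs: {(5,11), (6,11), (10,2)} (total capacity 30)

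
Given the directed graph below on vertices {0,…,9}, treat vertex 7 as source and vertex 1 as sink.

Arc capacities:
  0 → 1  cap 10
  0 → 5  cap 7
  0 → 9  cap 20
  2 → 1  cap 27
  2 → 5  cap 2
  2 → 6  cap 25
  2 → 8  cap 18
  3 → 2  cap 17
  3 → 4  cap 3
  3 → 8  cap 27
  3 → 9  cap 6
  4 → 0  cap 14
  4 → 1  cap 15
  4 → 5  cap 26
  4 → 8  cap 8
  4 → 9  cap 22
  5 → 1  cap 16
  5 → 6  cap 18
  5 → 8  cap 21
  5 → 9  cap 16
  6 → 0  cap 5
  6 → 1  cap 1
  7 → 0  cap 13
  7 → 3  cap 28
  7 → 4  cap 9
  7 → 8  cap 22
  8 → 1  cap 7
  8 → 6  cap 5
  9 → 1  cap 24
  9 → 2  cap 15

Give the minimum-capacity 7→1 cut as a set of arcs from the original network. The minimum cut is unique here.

Min-cut arcs: {(3,2), (3,4), (3,9), (7,0), (7,4), (8,1), (8,6)} (total capacity 60)

augment #1: 7→0→1 push 10
augment #2: 7→4→1 push 9
augment #3: 7→8→1 push 7
augment #4: 7→0→5→1 push 3
augment #5: 7→3→2→1 push 17
augment #6: 7→3→4→1 push 3
augment #7: 7→3→9→1 push 6
augment #8: 7→8→6→1 push 1
augment #9: 7→8→6→0→5→1 push 4
max flow = 60; residual-reachable set from 7 gives S-side
cut edges (S→T): {(3,2), (3,4), (3,9), (7,0), (7,4), (8,1), (8,6)} total cap 60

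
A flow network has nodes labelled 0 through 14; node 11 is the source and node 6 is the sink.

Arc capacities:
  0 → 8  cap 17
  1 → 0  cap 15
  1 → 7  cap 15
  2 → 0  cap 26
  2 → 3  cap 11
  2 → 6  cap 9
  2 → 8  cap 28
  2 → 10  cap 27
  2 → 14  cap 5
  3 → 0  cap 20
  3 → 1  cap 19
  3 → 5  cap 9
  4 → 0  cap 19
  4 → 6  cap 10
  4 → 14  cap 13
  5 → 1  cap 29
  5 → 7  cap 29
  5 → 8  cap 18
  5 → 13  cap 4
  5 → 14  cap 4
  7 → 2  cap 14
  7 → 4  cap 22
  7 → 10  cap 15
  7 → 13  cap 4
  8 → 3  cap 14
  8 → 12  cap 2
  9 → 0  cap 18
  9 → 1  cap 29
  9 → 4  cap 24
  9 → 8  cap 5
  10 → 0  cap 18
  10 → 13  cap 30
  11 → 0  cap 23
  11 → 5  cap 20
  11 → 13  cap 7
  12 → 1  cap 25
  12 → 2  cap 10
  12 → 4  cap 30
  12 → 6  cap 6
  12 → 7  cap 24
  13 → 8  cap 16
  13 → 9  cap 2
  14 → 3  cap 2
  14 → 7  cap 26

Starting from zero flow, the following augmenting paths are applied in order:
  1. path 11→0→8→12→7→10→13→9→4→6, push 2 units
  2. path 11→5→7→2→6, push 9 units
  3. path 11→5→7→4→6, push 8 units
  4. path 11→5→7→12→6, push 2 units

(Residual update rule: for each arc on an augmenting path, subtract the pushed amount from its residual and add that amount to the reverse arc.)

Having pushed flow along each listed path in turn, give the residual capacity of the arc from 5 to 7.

Residual capacity of (5,7): 10

after path 1 (11→0→8→12→7→10→13→9→4→6, push 2): res(5,7)=29
after path 2 (11→5→7→2→6, push 9): res(5,7)=20
after path 3 (11→5→7→4→6, push 8): res(5,7)=12
after path 4 (11→5→7→12→6, push 2): res(5,7)=10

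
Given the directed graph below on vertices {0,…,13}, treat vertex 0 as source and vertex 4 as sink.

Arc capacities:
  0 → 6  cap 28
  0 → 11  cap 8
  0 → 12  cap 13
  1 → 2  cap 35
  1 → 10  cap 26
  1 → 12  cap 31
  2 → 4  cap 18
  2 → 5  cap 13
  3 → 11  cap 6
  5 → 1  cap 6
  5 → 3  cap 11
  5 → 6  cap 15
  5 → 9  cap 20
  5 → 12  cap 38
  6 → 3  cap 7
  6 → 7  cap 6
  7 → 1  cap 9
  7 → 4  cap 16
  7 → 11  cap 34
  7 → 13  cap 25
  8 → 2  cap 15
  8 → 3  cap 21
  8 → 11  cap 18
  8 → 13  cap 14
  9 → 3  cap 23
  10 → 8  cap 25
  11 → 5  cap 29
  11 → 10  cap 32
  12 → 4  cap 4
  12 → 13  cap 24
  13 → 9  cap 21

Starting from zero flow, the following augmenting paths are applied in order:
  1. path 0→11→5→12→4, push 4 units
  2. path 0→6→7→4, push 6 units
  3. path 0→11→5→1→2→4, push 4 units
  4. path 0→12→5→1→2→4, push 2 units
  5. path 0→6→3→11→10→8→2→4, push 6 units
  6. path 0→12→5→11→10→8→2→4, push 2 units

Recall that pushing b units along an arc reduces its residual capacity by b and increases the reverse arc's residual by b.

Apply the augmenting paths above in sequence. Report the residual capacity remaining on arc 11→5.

after path 1 (0→11→5→12→4, push 4): res(11,5)=25
after path 2 (0→6→7→4, push 6): res(11,5)=25
after path 3 (0→11→5→1→2→4, push 4): res(11,5)=21
after path 4 (0→12→5→1→2→4, push 2): res(11,5)=21
after path 5 (0→6→3→11→10→8→2→4, push 6): res(11,5)=21
after path 6 (0→12→5→11→10→8→2→4, push 2): res(11,5)=23

Residual capacity of (11,5): 23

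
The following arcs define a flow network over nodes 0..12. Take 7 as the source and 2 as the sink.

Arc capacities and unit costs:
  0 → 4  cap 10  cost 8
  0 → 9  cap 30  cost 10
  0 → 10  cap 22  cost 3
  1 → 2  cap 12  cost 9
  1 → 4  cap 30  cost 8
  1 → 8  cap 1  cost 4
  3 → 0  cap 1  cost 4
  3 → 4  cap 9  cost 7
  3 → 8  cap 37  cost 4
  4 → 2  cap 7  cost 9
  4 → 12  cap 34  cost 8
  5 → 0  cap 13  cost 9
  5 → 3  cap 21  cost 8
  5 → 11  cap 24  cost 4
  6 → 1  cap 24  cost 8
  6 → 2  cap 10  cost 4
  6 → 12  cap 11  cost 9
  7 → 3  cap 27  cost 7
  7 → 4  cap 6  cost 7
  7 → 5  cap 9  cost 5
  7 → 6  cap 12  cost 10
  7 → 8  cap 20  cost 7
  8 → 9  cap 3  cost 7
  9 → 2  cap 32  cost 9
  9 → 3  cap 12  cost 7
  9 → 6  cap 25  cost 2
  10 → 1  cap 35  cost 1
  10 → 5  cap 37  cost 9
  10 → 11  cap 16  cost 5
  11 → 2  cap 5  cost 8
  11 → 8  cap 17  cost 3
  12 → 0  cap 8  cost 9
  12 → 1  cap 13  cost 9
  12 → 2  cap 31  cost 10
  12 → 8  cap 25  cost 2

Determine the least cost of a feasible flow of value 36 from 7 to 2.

shortest-cost path #1: 7→6→2 push 10 @ unit cost 14 (adds 140)
shortest-cost path #2: 7→4→2 push 6 @ unit cost 16 (adds 96)
shortest-cost path #3: 7→5→11→2 push 5 @ unit cost 17 (adds 85)
shortest-cost path #4: 7→8→9→2 push 3 @ unit cost 23 (adds 69)
shortest-cost path #5: 7→3→4→2 push 1 @ unit cost 23 (adds 23)
shortest-cost path #6: 7→3→0→10→1→2 push 1 @ unit cost 24 (adds 24)
shortest-cost path #7: 7→6→1→2 push 2 @ unit cost 27 (adds 54)
shortest-cost path #8: 7→5→0→10→1→2 push 4 @ unit cost 27 (adds 108)
shortest-cost path #9: 7→3→4→12→2 push 4 @ unit cost 32 (adds 128)
total cost = 727

Minimum cost for 36 units: 727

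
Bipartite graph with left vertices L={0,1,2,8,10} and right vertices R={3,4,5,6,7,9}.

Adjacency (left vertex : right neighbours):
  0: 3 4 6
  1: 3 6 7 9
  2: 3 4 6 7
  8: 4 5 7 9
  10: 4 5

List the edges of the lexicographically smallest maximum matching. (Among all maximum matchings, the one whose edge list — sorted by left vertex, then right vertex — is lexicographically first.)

|M| = 5 (so the lex-smallest maximum matching has 5 edges)
process left vertices in ascending order; for each, take the smallest-labelled available neighbour that still permits 5 edges overall, or leave it unmatched if none does
lex-smallest matching: {0-3, 1-6, 2-4, 8-7, 10-5}

Lex-smallest maximum matching: {(0,3), (1,6), (2,4), (8,7), (10,5)}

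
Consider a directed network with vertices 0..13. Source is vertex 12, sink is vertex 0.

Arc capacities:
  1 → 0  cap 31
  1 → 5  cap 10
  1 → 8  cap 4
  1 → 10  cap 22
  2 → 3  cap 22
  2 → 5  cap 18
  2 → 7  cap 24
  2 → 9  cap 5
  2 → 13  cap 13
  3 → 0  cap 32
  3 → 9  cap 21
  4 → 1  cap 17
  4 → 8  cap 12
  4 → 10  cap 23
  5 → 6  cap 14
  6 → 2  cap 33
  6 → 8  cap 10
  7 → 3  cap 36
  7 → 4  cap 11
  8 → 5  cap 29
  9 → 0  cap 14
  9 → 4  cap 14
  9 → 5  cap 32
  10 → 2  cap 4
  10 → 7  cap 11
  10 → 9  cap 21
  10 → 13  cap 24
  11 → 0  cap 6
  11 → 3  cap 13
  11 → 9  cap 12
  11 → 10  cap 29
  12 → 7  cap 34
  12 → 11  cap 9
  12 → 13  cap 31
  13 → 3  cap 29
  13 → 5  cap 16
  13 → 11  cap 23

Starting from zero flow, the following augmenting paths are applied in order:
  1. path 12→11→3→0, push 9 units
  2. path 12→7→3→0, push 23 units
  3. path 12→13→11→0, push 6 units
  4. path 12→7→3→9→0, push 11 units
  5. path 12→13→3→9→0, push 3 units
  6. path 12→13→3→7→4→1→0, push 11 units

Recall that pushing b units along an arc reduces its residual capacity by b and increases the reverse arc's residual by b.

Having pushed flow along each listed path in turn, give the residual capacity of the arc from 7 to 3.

after path 1 (12→11→3→0, push 9): res(7,3)=36
after path 2 (12→7→3→0, push 23): res(7,3)=13
after path 3 (12→13→11→0, push 6): res(7,3)=13
after path 4 (12→7→3→9→0, push 11): res(7,3)=2
after path 5 (12→13→3→9→0, push 3): res(7,3)=2
after path 6 (12→13→3→7→4→1→0, push 11): res(7,3)=13

Residual capacity of (7,3): 13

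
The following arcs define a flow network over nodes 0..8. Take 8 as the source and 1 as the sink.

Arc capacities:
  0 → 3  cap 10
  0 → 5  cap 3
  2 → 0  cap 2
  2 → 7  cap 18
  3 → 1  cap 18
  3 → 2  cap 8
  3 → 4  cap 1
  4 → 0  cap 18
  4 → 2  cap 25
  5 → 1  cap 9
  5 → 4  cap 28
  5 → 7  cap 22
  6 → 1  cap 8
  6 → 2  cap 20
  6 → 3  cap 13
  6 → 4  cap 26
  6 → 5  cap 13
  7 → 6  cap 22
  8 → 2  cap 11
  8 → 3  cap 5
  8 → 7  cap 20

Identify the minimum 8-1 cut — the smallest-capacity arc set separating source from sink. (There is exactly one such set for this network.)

augment #1: 8→3→1 push 5
augment #2: 8→7→6→1 push 8
augment #3: 8→2→0→3→1 push 2
augment #4: 8→7→6→3→1 push 11
augment #5: 8→7→6→5→1 push 1
augment #6: 8→2→7→6→5→1 push 2
max flow = 29; residual-reachable set from 8 gives S-side
cut edges (S→T): {(2,0), (7,6), (8,3)} total cap 29

Min-cut arcs: {(2,0), (7,6), (8,3)} (total capacity 29)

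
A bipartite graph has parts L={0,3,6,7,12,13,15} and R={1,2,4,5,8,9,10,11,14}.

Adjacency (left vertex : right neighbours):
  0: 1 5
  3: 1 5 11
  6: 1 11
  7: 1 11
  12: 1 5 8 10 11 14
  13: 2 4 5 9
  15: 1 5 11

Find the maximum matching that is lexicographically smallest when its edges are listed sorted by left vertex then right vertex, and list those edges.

|M| = 5 (so the lex-smallest maximum matching has 5 edges)
process left vertices in ascending order; for each, take the smallest-labelled available neighbour that still permits 5 edges overall, or leave it unmatched if none does
lex-smallest matching: {0-1, 3-5, 6-11, 12-8, 13-2}

Lex-smallest maximum matching: {(0,1), (3,5), (6,11), (12,8), (13,2)}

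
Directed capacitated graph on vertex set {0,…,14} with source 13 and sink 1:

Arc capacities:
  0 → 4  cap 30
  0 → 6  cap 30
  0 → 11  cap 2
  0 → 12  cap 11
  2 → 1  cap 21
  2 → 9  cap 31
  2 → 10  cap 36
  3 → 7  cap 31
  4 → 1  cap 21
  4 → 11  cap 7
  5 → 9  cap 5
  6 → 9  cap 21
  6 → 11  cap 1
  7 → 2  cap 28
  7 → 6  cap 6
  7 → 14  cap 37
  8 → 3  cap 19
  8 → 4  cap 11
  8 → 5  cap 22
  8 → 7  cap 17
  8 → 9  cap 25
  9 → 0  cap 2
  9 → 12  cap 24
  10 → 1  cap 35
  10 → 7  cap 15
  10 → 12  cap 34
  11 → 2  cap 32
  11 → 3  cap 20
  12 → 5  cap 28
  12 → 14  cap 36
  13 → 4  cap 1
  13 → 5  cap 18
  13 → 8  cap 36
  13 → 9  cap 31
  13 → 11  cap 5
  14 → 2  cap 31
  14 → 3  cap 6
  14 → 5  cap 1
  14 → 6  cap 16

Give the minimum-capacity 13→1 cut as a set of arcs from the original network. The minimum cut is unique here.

augment #1: 13→4→1 push 1
augment #2: 13→8→4→1 push 11
augment #3: 13→11→2→1 push 5
augment #4: 13→8→7→2→1 push 16
augment #5: 13→9→0→4→1 push 2
augment #6: 13→8→7→2→10→1 push 1
augment #7: 13→8→3→7→2→10→1 push 8
augment #8: 13→9→12→14→2→10→1 push 24
max flow = 68; residual-reachable set from 13 gives S-side
cut edges (S→T): {(9,0), (9,12), (13,4), (13,8), (13,11)} total cap 68

Min-cut arcs: {(9,0), (9,12), (13,4), (13,8), (13,11)} (total capacity 68)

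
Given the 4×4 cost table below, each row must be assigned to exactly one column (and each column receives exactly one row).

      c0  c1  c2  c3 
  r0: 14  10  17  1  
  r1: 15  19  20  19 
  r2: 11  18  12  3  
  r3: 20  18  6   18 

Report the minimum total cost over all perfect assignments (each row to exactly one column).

Minimum assignment cost: 34

optimal assignment: row0→col1 (cost 10), row1→col0 (cost 15), row2→col3 (cost 3), row3→col2 (cost 6)
total = 10 + 15 + 3 + 6 = 34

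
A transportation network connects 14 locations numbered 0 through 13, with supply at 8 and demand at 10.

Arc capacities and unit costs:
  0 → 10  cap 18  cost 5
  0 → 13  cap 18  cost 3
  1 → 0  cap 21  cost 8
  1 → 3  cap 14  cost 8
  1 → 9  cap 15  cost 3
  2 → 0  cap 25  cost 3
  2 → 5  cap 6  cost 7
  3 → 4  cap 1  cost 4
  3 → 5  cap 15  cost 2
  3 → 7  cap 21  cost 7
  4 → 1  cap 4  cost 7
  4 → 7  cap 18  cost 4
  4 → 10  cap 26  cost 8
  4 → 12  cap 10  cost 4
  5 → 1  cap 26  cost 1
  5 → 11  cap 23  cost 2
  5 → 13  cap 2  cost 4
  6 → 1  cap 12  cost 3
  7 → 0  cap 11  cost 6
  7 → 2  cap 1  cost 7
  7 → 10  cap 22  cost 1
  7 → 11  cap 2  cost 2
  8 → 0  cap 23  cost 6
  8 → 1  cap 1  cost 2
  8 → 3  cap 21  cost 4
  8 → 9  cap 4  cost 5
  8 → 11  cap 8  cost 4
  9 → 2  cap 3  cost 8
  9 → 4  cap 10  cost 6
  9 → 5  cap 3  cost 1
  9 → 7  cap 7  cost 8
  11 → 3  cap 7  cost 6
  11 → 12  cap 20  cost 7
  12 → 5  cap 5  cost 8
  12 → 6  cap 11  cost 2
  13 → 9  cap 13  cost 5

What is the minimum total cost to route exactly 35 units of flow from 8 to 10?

shortest-cost path #1: 8→0→10 push 18 @ unit cost 11 (adds 198)
shortest-cost path #2: 8→3→7→10 push 17 @ unit cost 12 (adds 204)
total cost = 402

Minimum cost for 35 units: 402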